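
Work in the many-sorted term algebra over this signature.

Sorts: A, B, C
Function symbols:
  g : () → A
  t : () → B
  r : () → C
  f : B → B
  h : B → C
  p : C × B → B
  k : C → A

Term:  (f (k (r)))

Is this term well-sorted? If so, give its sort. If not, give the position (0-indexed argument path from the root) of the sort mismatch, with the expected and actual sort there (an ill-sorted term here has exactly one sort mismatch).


    (r) : C
  (k (r)) : A
(f (k (r))) : ✗ arg 0 at [0] has sort A, expected B

ill-sorted at position [0]: expected B, got A


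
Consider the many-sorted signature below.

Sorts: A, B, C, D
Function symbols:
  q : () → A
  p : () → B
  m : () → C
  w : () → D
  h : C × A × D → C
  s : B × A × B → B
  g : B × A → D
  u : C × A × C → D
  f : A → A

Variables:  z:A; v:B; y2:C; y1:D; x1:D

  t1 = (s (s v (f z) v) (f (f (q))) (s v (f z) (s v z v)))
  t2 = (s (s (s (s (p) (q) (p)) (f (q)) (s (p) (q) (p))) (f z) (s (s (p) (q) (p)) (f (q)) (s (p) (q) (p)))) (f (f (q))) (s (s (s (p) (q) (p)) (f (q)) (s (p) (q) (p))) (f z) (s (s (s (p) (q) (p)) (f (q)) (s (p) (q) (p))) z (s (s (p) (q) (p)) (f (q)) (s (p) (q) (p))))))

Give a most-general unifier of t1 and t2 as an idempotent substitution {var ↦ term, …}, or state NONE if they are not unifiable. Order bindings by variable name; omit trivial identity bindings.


{v ↦ (s (s (p) (q) (p)) (f (q)) (s (p) (q) (p)))}


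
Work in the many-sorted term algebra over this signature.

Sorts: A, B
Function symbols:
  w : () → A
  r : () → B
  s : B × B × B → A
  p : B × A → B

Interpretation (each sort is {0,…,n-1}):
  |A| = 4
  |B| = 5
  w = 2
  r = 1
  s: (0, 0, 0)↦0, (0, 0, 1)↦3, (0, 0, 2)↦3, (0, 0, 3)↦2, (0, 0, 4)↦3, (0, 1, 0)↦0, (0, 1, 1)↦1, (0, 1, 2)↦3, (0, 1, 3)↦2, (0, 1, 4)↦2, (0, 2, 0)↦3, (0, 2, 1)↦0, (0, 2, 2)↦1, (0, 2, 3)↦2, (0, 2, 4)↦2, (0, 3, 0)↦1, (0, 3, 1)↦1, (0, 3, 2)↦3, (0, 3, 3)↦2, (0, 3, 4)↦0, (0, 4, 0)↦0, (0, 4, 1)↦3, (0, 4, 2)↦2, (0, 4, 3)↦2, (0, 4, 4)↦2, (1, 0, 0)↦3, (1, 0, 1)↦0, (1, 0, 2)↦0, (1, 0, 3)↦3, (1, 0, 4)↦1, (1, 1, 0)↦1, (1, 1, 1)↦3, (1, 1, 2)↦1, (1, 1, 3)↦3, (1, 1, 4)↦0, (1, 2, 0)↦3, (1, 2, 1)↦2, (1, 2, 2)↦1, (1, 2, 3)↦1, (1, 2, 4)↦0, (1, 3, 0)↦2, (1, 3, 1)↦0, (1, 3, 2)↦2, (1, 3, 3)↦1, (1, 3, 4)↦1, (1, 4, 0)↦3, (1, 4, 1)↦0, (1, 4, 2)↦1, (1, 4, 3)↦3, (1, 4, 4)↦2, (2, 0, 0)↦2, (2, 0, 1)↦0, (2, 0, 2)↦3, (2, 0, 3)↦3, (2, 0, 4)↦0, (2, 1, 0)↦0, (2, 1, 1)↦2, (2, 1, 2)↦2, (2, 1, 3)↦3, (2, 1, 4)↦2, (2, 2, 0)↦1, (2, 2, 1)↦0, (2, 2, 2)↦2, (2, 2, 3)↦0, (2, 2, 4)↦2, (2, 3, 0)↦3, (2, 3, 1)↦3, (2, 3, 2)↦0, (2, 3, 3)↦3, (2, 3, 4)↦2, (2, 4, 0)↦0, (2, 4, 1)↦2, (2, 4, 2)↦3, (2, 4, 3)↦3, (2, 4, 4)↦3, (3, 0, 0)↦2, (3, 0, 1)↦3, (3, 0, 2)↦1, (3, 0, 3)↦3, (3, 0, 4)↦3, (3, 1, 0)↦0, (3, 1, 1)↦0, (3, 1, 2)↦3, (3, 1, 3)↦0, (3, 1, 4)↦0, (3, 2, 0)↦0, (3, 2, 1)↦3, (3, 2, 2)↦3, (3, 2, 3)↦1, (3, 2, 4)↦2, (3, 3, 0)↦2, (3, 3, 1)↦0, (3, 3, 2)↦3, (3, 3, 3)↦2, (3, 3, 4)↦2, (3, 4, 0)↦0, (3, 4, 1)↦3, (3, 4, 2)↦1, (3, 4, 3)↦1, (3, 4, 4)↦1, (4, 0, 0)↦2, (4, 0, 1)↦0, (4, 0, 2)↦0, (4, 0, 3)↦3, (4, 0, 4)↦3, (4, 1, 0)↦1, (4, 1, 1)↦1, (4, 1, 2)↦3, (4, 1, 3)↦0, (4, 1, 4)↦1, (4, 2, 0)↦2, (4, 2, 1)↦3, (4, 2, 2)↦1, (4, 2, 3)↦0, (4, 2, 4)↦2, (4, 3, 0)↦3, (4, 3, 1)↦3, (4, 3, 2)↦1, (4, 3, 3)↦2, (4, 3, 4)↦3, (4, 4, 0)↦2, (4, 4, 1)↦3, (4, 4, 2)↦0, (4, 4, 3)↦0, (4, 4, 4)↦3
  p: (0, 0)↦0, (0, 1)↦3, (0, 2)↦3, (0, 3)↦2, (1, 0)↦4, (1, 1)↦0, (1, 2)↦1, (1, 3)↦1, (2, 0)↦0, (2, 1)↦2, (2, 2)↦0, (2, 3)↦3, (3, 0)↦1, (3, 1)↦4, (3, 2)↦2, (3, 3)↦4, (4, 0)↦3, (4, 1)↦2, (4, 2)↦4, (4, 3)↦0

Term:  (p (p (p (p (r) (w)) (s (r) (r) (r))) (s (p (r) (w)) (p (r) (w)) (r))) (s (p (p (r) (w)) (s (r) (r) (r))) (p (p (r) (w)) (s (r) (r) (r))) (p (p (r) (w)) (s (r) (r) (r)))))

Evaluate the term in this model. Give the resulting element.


value = 1

  r = 1
  w = 2
  (p (r) (w)) = p(1, 2) = 1
  r = 1
  r = 1
  r = 1
  (s (r) (r) (r)) = s(1, 1, 1) = 3
  (p (p (r) (w)) (s (r) (r) (r))) = p(1, 3) = 1
  r = 1
  w = 2
  (p (r) (w)) = p(1, 2) = 1
  r = 1
  w = 2
  (p (r) (w)) = p(1, 2) = 1
  r = 1
  (s (p (r) (w)) (p (r) (w)) (r)) = s(1, 1, 1) = 3
  (p (p (p (r) (w)) (s (r) (r) (r))) (s (p (r) (w)) (p (r) (w)) (r))) = p(1, 3) = 1
  r = 1
  w = 2
  (p (r) (w)) = p(1, 2) = 1
  r = 1
  r = 1
  r = 1
  (s (r) (r) (r)) = s(1, 1, 1) = 3
  (p (p (r) (w)) (s (r) (r) (r))) = p(1, 3) = 1
  r = 1
  w = 2
  (p (r) (w)) = p(1, 2) = 1
  r = 1
  r = 1
  r = 1
  (s (r) (r) (r)) = s(1, 1, 1) = 3
  (p (p (r) (w)) (s (r) (r) (r))) = p(1, 3) = 1
  r = 1
  w = 2
  (p (r) (w)) = p(1, 2) = 1
  r = 1
  r = 1
  r = 1
  (s (r) (r) (r)) = s(1, 1, 1) = 3
  (p (p (r) (w)) (s (r) (r) (r))) = p(1, 3) = 1
  (s (p (p (r) (w)) (s (r) (r) (r))) (p (p (r) (w)) (s (r) (r) (r))) (p (p (r) (w)) (s (r) (r) (r)))) = s(1, 1, 1) = 3
  (p (p (p (p (r) (w)) (s (r) (r) (r))) (s (p (r) (w)) (p (r) (w)) (r))) (s (p (p (r) (w)) (s (r) (r) (r))) (p (p (r) (w)) (s (r) (r) (r))) (p (p (r) (w)) (s (r) (r) (r))))) = p(1, 3) = 1


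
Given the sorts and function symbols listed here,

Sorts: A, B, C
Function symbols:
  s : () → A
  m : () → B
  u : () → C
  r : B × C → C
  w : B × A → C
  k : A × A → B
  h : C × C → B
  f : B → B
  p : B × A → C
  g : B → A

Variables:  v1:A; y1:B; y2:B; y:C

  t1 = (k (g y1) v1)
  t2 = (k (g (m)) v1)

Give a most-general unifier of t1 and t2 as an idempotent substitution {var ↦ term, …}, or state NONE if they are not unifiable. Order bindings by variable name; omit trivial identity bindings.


{y1 ↦ (m)}


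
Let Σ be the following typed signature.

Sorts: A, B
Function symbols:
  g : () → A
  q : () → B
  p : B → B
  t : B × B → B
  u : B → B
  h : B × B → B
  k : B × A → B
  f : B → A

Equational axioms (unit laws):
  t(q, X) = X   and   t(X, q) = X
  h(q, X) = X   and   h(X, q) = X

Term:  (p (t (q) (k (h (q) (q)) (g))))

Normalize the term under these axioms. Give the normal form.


normal form = (p (k (q) (g)))

1. (p (t (q) (k (h (q) (q)) (g))))  →  (p (k (h (q) (q)) (g)))
2. (p (k (h (q) (q)) (g)))  →  (p (k (q) (g)))


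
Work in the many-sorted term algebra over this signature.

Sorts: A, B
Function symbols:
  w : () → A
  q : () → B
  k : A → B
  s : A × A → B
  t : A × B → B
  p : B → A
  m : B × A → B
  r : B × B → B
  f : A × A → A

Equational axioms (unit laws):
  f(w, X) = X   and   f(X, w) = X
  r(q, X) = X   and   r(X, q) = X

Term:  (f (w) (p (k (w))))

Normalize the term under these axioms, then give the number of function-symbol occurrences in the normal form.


size = 3

1. (f (w) (p (k (w))))  →  (p (k (w)))
normal form: (p (k (w)))


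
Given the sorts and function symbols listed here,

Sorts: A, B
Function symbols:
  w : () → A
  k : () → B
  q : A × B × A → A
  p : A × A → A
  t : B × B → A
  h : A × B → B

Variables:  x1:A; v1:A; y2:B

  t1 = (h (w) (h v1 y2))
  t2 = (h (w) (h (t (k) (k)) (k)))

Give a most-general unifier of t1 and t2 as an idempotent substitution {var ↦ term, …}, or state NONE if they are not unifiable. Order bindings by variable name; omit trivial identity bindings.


{v1 ↦ (t (k) (k)), y2 ↦ (k)}


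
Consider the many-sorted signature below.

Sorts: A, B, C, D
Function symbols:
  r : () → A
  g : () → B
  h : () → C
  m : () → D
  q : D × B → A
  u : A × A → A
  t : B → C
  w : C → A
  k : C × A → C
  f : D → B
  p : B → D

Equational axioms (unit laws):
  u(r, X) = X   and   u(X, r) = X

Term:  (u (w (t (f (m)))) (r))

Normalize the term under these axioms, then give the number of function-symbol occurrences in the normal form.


size = 4

1. (u (w (t (f (m)))) (r))  →  (w (t (f (m))))
normal form: (w (t (f (m))))


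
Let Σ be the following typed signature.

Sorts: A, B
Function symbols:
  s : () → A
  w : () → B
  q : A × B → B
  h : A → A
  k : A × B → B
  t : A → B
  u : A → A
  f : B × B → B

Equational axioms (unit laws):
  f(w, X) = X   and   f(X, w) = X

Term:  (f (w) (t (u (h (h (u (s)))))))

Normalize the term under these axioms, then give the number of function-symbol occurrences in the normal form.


size = 6

1. (f (w) (t (u (h (h (u (s)))))))  →  (t (u (h (h (u (s))))))
normal form: (t (u (h (h (u (s))))))


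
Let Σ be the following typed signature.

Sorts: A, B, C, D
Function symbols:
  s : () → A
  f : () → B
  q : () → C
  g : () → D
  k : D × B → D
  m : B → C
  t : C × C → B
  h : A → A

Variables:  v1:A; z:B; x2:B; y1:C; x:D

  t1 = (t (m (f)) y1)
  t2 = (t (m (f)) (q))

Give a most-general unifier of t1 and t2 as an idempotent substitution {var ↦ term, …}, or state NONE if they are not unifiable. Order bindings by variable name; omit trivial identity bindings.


{y1 ↦ (q)}


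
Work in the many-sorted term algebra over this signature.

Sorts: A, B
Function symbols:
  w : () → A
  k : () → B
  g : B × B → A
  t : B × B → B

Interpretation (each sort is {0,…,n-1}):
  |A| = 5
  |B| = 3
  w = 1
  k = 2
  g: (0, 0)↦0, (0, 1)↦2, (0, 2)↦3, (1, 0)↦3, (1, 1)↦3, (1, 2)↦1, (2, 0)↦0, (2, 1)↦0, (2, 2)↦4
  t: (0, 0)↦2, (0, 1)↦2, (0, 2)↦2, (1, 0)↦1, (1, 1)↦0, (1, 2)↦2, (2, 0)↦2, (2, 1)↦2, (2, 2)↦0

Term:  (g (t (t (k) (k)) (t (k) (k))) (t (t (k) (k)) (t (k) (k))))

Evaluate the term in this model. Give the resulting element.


  k = 2
  k = 2
  (t (k) (k)) = t(2, 2) = 0
  k = 2
  k = 2
  (t (k) (k)) = t(2, 2) = 0
  (t (t (k) (k)) (t (k) (k))) = t(0, 0) = 2
  k = 2
  k = 2
  (t (k) (k)) = t(2, 2) = 0
  k = 2
  k = 2
  (t (k) (k)) = t(2, 2) = 0
  (t (t (k) (k)) (t (k) (k))) = t(0, 0) = 2
  (g (t (t (k) (k)) (t (k) (k))) (t (t (k) (k)) (t (k) (k)))) = g(2, 2) = 4

value = 4


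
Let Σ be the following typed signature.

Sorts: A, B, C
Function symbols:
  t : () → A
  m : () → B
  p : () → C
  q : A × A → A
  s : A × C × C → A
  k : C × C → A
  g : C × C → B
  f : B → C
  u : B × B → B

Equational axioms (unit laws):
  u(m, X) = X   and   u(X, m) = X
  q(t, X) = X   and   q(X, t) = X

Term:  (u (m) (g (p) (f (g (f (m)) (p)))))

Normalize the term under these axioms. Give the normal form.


1. (u (m) (g (p) (f (g (f (m)) (p)))))  →  (g (p) (f (g (f (m)) (p))))

normal form = (g (p) (f (g (f (m)) (p))))


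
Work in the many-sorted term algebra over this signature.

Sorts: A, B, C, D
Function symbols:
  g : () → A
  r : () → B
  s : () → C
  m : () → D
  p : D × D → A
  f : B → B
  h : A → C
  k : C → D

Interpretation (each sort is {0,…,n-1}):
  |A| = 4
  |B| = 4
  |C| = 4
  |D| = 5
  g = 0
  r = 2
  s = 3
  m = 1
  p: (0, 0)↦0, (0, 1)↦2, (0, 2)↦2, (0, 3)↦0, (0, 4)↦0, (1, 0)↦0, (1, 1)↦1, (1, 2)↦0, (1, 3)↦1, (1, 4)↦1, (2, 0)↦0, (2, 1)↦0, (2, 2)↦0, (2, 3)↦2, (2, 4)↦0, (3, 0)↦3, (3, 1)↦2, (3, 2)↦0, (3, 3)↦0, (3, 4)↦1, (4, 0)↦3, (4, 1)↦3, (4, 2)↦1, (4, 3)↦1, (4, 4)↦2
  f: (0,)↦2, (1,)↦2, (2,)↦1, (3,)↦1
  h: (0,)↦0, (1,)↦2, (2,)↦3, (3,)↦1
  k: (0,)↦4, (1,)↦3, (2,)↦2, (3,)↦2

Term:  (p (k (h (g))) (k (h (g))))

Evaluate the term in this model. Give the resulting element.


value = 2

  g = 0
  (h (g)) = h(0,) = 0
  (k (h (g))) = k(0,) = 4
  g = 0
  (h (g)) = h(0,) = 0
  (k (h (g))) = k(0,) = 4
  (p (k (h (g))) (k (h (g)))) = p(4, 4) = 2


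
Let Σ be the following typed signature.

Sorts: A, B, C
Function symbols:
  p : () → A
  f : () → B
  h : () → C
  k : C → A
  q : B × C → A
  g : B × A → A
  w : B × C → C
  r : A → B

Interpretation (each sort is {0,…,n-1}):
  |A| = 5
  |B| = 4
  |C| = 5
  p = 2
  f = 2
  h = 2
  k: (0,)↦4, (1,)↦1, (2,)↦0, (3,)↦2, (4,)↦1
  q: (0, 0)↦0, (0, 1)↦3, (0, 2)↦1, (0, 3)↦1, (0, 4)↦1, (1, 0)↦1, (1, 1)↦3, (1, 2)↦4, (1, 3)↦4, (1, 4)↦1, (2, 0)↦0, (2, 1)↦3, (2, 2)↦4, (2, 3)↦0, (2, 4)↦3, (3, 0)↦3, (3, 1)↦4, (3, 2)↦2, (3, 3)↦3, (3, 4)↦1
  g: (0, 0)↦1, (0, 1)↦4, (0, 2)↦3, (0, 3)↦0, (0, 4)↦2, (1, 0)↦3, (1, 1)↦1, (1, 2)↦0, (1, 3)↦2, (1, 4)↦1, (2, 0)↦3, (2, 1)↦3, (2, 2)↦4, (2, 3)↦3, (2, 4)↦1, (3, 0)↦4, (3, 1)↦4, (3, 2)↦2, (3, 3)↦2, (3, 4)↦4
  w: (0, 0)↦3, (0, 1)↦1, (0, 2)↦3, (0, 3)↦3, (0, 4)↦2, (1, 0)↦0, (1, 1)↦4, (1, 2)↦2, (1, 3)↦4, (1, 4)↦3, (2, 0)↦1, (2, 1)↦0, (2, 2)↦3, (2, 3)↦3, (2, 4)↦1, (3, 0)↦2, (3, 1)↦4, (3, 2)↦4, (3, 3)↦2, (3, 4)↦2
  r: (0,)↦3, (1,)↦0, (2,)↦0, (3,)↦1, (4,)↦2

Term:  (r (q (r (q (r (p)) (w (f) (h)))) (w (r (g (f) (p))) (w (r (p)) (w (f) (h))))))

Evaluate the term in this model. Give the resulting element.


  p = 2
  (r (p)) = r(2,) = 0
  f = 2
  h = 2
  (w (f) (h)) = w(2, 2) = 3
  (q (r (p)) (w (f) (h))) = q(0, 3) = 1
  (r (q (r (p)) (w (f) (h)))) = r(1,) = 0
  f = 2
  p = 2
  (g (f) (p)) = g(2, 2) = 4
  (r (g (f) (p))) = r(4,) = 2
  p = 2
  (r (p)) = r(2,) = 0
  f = 2
  h = 2
  (w (f) (h)) = w(2, 2) = 3
  (w (r (p)) (w (f) (h))) = w(0, 3) = 3
  (w (r (g (f) (p))) (w (r (p)) (w (f) (h)))) = w(2, 3) = 3
  (q (r (q (r (p)) (w (f) (h)))) (w (r (g (f) (p))) (w (r (p)) (w (f) (h))))) = q(0, 3) = 1
  (r (q (r (q (r (p)) (w (f) (h)))) (w (r (g (f) (p))) (w (r (p)) (w (f) (h)))))) = r(1,) = 0

value = 0


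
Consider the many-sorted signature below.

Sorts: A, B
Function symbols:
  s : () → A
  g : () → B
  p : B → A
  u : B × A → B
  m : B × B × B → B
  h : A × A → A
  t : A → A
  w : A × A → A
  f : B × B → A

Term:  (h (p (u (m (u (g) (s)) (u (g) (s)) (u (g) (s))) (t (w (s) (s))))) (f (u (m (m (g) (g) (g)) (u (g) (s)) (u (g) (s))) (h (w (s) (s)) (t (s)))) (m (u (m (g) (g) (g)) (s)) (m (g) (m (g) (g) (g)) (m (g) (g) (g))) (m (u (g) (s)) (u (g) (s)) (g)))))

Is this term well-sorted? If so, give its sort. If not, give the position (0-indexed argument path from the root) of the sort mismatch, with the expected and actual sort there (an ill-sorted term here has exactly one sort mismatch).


          (g) : B
          (s) : A
        (u (g) (s)) : B
          (g) : B
          (s) : A
        (u (g) (s)) : B
          (g) : B
          (s) : A
        (u (g) (s)) : B
      (m (u (g) (s)) (u (g) (s)) (u (g) (s))) : B
          (s) : A
          (s) : A
        (w (s) (s)) : A
      (t (w (s) (s))) : A
    (u (m (u (g) (s)) (u (g) (s)) (u (g) (s))) (t (w (s) (s)))) : B
  (p (u (m (u (g) (s)) (u (g) (s)) (u (g) (s))) (t (w (s) (s))))) : A
          (g) : B
          (g) : B
          (g) : B
        (m (g) (g) (g)) : B
          (g) : B
          (s) : A
        (u (g) (s)) : B
          (g) : B
          (s) : A
        (u (g) (s)) : B
      (m (m (g) (g) (g)) (u (g) (s)) (u (g) (s))) : B
          (s) : A
          (s) : A
        (w (s) (s)) : A
          (s) : A
        (t (s)) : A
      (h (w (s) (s)) (t (s))) : A
    (u (m (m (g) (g) (g)) (u (g) (s)) (u (g) (s))) (h (w (s) (s)) (t (s)))) : B
          (g) : B
          (g) : B
          (g) : B
        (m (g) (g) (g)) : B
        (s) : A
      (u (m (g) (g) (g)) (s)) : B
        (g) : B
          (g) : B
          (g) : B
          (g) : B
        (m (g) (g) (g)) : B
          (g) : B
          (g) : B
          (g) : B
        (m (g) (g) (g)) : B
      (m (g) (m (g) (g) (g)) (m (g) (g) (g))) : B
          (g) : B
          (s) : A
        (u (g) (s)) : B
          (g) : B
          (s) : A
        (u (g) (s)) : B
        (g) : B
      (m (u (g) (s)) (u (g) (s)) (g)) : B
    (m (u (m (g) (g) (g)) (s)) (m (g) (m (g) (g) (g)) (m (g) (g) (g))) (m (u (g) (s)) (u (g) (s)) (g))) : B
  (f (u (m (m (g) (g) (g)) (u (g) (s)) (u (g) (s))) (h (w (s) (s)) (t (s)))) (m (u (m (g) (g) (g)) (s)) (m (g) (m (g) (g) (g)) (m (g) (g) (g))) (m (u (g) (s)) (u (g) (s)) (g)))) : A
(h (p (u (m (u (g) (s)) (u (g) (s)) (u (g) (s))) (t (w (s) (s))))) (f (u (m (m (g) (g) (g)) (u (g) (s)) (u (g) (s))) (h (w (s) (s)) (t (s)))) (m (u (m (g) (g) (g)) (s)) (m (g) (m (g) (g) (g)) (m (g) (g) (g))) (m (u (g) (s)) (u (g) (s)) (g))))) : A

well-sorted; sort = A


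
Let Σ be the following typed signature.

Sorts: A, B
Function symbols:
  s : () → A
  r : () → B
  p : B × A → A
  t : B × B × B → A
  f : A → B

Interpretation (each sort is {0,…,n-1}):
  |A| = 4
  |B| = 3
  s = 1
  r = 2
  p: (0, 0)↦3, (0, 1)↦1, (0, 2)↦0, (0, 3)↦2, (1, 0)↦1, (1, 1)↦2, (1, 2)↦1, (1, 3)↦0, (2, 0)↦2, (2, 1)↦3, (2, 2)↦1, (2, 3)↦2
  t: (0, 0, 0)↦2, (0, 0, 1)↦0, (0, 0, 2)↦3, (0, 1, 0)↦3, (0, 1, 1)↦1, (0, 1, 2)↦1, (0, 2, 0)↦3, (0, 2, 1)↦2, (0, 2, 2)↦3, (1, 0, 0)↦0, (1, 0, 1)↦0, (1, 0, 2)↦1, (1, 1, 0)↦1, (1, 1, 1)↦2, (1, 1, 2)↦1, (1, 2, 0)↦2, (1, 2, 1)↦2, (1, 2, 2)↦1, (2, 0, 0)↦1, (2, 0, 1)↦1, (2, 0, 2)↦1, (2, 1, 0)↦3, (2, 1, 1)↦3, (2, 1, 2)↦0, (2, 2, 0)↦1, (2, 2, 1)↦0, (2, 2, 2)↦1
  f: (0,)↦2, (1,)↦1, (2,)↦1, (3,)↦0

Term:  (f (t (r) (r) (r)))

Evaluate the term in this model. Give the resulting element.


  r = 2
  r = 2
  r = 2
  (t (r) (r) (r)) = t(2, 2, 2) = 1
  (f (t (r) (r) (r))) = f(1,) = 1

value = 1


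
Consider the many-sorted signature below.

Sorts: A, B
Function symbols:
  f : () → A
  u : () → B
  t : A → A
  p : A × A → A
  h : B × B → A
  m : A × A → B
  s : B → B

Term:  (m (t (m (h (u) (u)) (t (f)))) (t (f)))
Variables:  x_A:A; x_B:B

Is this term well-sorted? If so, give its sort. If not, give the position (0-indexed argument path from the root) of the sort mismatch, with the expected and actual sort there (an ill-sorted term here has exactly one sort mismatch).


ill-sorted at position [0, 0]: expected A, got B

        (u) : B
        (u) : B
      (h (u) (u)) : A
        (f) : A
      (t (f)) : A
    (m (h (u) (u)) (t (f))) : B
  (t (m (h (u) (u)) (t (f)))) : ✗ arg 0 at [0, 0] has sort B, expected A
    (f) : A
  (t (f)) : A


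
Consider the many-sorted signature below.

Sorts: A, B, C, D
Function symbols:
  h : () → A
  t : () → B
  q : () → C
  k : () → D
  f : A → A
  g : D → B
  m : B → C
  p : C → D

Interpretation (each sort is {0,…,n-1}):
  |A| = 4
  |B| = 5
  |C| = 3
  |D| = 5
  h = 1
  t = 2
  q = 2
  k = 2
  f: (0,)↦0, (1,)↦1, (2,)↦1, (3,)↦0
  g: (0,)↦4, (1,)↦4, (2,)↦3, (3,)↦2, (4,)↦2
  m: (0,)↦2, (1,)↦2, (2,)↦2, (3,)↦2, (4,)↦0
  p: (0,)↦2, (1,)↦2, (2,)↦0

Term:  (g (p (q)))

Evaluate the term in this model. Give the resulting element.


value = 4

  q = 2
  (p (q)) = p(2,) = 0
  (g (p (q))) = g(0,) = 4


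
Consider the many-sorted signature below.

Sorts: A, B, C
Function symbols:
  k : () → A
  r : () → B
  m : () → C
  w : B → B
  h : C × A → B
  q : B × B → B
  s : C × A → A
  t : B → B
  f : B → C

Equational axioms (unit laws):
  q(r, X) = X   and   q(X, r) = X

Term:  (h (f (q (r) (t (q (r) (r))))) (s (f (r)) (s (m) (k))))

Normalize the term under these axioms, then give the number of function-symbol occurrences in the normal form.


size = 10

1. (h (f (q (r) (t (q (r) (r))))) (s (f (r)) (s (m) (k))))  →  (h (f (t (q (r) (r)))) (s (f (r)) (s (m) (k))))
2. (h (f (t (q (r) (r)))) (s (f (r)) (s (m) (k))))  →  (h (f (t (r))) (s (f (r)) (s (m) (k))))
normal form: (h (f (t (r))) (s (f (r)) (s (m) (k))))


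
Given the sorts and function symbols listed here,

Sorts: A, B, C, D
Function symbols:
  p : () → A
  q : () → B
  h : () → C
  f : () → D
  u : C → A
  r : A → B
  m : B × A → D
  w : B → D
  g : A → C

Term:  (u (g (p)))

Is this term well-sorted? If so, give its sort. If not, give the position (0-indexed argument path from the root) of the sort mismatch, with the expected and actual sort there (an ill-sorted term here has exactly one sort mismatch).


well-sorted; sort = A

    (p) : A
  (g (p)) : C
(u (g (p))) : A


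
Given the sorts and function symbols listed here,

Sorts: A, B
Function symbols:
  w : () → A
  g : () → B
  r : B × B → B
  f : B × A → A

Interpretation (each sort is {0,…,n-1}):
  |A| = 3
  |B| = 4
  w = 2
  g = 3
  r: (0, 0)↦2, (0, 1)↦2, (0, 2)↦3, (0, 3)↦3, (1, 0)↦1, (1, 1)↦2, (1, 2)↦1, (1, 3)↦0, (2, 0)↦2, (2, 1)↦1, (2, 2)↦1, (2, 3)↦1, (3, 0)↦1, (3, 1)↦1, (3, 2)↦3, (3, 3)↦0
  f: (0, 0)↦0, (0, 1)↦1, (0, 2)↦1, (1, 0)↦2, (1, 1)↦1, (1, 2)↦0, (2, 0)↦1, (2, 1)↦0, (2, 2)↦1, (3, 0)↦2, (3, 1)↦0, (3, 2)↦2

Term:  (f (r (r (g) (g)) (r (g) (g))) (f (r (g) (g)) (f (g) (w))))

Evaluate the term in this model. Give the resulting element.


value = 0

  g = 3
  g = 3
  (r (g) (g)) = r(3, 3) = 0
  g = 3
  g = 3
  (r (g) (g)) = r(3, 3) = 0
  (r (r (g) (g)) (r (g) (g))) = r(0, 0) = 2
  g = 3
  g = 3
  (r (g) (g)) = r(3, 3) = 0
  g = 3
  w = 2
  (f (g) (w)) = f(3, 2) = 2
  (f (r (g) (g)) (f (g) (w))) = f(0, 2) = 1
  (f (r (r (g) (g)) (r (g) (g))) (f (r (g) (g)) (f (g) (w)))) = f(2, 1) = 0


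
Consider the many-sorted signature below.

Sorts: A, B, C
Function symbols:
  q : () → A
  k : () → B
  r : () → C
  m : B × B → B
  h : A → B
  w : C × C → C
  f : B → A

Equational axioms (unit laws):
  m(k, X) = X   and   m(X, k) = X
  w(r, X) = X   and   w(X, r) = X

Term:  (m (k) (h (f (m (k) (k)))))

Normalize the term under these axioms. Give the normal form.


normal form = (h (f (k)))

1. (m (k) (h (f (m (k) (k)))))  →  (h (f (m (k) (k))))
2. (h (f (m (k) (k))))  →  (h (f (k)))


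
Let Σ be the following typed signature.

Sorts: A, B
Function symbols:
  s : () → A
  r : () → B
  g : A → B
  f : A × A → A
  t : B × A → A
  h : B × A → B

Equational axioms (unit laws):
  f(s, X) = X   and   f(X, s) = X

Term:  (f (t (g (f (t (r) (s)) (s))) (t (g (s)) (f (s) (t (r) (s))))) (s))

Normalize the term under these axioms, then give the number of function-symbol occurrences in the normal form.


size = 11

1. (f (t (g (f (t (r) (s)) (s))) (t (g (s)) (f (s) (t (r) (s))))) (s))  →  (t (g (f (t (r) (s)) (s))) (t (g (s)) (f (s) (t (r) (s)))))
2. (t (g (f (t (r) (s)) (s))) (t (g (s)) (f (s) (t (r) (s)))))  →  (t (g (t (r) (s))) (t (g (s)) (f (s) (t (r) (s)))))
3. (t (g (t (r) (s))) (t (g (s)) (f (s) (t (r) (s)))))  →  (t (g (t (r) (s))) (t (g (s)) (t (r) (s))))
normal form: (t (g (t (r) (s))) (t (g (s)) (t (r) (s))))


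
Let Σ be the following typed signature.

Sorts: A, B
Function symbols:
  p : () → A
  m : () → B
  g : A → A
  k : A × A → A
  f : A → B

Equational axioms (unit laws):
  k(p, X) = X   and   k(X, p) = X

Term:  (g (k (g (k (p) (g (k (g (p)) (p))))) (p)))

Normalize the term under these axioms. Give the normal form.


normal form = (g (g (g (g (p)))))

1. (g (k (g (k (p) (g (k (g (p)) (p))))) (p)))  →  (g (g (k (p) (g (k (g (p)) (p))))))
2. (g (g (k (p) (g (k (g (p)) (p))))))  →  (g (g (g (k (g (p)) (p)))))
3. (g (g (g (k (g (p)) (p)))))  →  (g (g (g (g (p)))))


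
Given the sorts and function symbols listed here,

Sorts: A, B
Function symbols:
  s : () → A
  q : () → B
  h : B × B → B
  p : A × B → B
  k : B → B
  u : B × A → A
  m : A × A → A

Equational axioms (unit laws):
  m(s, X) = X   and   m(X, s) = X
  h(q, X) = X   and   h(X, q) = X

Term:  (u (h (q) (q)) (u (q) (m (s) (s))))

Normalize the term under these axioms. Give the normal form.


normal form = (u (q) (u (q) (s)))

1. (u (h (q) (q)) (u (q) (m (s) (s))))  →  (u (q) (u (q) (m (s) (s))))
2. (u (q) (u (q) (m (s) (s))))  →  (u (q) (u (q) (s)))


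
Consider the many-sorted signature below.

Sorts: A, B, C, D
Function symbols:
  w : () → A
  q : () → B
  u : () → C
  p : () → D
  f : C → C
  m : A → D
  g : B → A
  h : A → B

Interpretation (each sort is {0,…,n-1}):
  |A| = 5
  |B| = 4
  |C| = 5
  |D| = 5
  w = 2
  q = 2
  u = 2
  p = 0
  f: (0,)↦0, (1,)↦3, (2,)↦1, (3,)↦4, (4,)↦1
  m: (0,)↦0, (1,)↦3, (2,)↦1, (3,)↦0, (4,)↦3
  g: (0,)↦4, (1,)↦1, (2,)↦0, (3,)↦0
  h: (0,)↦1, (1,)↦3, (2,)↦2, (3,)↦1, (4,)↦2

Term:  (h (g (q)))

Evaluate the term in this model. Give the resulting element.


value = 1

  q = 2
  (g (q)) = g(2,) = 0
  (h (g (q))) = h(0,) = 1


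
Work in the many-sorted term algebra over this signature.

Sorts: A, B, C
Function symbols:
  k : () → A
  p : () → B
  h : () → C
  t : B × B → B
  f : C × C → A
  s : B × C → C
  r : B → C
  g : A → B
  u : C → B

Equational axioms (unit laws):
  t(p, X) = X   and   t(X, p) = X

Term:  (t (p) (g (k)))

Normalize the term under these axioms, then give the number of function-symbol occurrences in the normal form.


size = 2

1. (t (p) (g (k)))  →  (g (k))
normal form: (g (k))


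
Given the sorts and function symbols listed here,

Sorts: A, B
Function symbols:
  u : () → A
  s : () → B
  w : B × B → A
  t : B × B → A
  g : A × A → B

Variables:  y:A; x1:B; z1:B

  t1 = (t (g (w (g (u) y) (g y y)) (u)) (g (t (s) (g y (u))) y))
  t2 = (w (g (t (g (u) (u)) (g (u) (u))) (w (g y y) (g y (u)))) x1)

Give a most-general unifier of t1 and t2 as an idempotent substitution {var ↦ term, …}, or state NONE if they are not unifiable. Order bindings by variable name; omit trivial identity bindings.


NONE (not unifiable)

head clash or occurs-check failure — not unifiable


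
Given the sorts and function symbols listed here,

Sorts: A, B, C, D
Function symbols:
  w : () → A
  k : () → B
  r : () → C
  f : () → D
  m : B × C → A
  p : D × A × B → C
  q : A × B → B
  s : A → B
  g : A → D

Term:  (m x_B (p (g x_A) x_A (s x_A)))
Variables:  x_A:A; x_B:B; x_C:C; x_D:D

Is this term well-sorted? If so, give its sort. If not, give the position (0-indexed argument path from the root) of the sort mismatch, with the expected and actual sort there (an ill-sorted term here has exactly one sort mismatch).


  x_B : B
      x_A : A
    (g x_A) : D
    x_A : A
      x_A : A
    (s x_A) : B
  (p (g x_A) x_A (s x_A)) : C
(m x_B (p (g x_A) x_A (s x_A))) : A

well-sorted; sort = A


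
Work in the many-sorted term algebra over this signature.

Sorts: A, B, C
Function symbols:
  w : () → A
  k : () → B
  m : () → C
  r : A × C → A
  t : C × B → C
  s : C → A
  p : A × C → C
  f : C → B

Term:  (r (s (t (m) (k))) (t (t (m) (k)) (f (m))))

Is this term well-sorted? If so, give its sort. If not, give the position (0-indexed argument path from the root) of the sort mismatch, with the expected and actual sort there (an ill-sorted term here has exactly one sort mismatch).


well-sorted; sort = A

      (m) : C
      (k) : B
    (t (m) (k)) : C
  (s (t (m) (k))) : A
      (m) : C
      (k) : B
    (t (m) (k)) : C
      (m) : C
    (f (m)) : B
  (t (t (m) (k)) (f (m))) : C
(r (s (t (m) (k))) (t (t (m) (k)) (f (m)))) : A


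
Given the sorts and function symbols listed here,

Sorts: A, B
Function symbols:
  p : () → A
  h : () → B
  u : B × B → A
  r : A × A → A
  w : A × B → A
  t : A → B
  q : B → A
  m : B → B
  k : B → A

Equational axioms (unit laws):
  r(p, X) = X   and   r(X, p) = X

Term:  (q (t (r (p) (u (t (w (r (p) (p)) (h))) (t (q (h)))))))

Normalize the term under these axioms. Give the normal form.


1. (q (t (r (p) (u (t (w (r (p) (p)) (h))) (t (q (h)))))))  →  (q (t (u (t (w (r (p) (p)) (h))) (t (q (h))))))
2. (q (t (u (t (w (r (p) (p)) (h))) (t (q (h))))))  →  (q (t (u (t (w (p) (h))) (t (q (h))))))

normal form = (q (t (u (t (w (p) (h))) (t (q (h))))))


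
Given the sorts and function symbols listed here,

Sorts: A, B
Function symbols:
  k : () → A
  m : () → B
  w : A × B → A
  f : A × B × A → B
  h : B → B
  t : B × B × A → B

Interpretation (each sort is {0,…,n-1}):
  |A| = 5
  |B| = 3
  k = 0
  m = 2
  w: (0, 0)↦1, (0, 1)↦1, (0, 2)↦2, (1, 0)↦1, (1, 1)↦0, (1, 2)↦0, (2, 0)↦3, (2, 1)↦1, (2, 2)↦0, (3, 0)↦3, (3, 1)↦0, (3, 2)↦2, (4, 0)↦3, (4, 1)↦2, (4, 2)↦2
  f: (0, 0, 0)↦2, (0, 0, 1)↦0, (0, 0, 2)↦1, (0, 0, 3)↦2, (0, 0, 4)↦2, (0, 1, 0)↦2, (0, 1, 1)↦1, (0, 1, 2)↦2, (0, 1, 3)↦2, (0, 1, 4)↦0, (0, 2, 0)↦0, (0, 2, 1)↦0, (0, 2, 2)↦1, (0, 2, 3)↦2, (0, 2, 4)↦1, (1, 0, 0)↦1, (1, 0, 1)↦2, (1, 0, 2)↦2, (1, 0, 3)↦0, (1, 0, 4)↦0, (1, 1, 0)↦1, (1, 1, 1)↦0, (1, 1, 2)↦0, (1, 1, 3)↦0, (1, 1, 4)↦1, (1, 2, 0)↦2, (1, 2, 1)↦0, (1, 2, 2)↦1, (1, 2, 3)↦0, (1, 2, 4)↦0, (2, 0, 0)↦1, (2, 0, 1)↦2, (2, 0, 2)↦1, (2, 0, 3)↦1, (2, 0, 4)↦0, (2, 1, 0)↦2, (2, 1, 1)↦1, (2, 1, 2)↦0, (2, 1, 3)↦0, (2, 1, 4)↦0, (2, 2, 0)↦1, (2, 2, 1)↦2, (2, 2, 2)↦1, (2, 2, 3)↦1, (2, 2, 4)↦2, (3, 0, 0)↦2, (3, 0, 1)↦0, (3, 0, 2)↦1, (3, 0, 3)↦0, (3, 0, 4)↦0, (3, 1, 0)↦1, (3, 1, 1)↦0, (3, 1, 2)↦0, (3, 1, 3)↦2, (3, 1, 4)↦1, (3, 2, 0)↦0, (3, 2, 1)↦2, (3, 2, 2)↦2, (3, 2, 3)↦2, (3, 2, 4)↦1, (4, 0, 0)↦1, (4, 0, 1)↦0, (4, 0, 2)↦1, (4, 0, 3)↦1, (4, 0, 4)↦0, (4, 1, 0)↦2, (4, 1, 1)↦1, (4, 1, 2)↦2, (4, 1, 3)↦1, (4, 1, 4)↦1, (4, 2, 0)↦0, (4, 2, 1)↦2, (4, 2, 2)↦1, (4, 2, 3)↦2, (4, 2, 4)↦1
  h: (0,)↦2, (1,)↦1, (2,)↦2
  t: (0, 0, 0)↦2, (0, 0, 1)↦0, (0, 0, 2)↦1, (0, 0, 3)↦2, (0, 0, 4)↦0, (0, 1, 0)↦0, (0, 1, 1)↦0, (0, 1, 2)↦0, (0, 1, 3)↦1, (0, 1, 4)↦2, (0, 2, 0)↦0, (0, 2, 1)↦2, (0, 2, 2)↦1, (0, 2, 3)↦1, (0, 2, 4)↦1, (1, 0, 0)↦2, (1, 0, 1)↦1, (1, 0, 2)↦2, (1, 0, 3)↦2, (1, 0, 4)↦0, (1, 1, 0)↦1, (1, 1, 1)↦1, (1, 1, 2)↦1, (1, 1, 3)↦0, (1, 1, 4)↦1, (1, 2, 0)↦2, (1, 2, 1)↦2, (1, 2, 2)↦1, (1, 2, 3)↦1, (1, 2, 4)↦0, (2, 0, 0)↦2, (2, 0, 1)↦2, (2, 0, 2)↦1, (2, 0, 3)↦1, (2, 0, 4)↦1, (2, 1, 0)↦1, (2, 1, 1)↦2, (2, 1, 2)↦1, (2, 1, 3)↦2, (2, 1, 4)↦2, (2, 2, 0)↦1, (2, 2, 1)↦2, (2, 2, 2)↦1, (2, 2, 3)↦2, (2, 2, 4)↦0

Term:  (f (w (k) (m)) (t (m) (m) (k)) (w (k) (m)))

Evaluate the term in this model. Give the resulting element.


  k = 0
  m = 2
  (w (k) (m)) = w(0, 2) = 2
  m = 2
  m = 2
  k = 0
  (t (m) (m) (k)) = t(2, 2, 0) = 1
  k = 0
  m = 2
  (w (k) (m)) = w(0, 2) = 2
  (f (w (k) (m)) (t (m) (m) (k)) (w (k) (m))) = f(2, 1, 2) = 0

value = 0


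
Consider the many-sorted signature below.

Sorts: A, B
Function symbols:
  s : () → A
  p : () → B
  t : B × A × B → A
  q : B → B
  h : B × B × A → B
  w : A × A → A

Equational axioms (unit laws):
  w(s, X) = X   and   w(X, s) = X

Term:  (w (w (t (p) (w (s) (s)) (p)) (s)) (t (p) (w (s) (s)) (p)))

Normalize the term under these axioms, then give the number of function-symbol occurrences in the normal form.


size = 9

1. (w (w (t (p) (w (s) (s)) (p)) (s)) (t (p) (w (s) (s)) (p)))  →  (w (t (p) (w (s) (s)) (p)) (t (p) (w (s) (s)) (p)))
2. (w (t (p) (w (s) (s)) (p)) (t (p) (w (s) (s)) (p)))  →  (w (t (p) (s) (p)) (t (p) (w (s) (s)) (p)))
3. (w (t (p) (s) (p)) (t (p) (w (s) (s)) (p)))  →  (w (t (p) (s) (p)) (t (p) (s) (p)))
normal form: (w (t (p) (s) (p)) (t (p) (s) (p)))


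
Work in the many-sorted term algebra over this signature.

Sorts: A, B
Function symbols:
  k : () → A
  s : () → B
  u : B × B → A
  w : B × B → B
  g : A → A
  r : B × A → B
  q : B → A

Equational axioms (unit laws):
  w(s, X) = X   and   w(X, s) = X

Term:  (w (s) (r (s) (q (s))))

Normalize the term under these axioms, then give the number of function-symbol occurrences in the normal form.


1. (w (s) (r (s) (q (s))))  →  (r (s) (q (s)))
normal form: (r (s) (q (s)))

size = 4


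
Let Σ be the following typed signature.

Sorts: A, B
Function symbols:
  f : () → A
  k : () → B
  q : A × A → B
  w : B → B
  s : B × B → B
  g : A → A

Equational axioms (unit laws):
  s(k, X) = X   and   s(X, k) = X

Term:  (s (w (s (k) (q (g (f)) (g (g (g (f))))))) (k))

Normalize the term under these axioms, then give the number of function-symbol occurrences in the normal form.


size = 8

1. (s (w (s (k) (q (g (f)) (g (g (g (f))))))) (k))  →  (w (s (k) (q (g (f)) (g (g (g (f)))))))
2. (w (s (k) (q (g (f)) (g (g (g (f)))))))  →  (w (q (g (f)) (g (g (g (f))))))
normal form: (w (q (g (f)) (g (g (g (f))))))


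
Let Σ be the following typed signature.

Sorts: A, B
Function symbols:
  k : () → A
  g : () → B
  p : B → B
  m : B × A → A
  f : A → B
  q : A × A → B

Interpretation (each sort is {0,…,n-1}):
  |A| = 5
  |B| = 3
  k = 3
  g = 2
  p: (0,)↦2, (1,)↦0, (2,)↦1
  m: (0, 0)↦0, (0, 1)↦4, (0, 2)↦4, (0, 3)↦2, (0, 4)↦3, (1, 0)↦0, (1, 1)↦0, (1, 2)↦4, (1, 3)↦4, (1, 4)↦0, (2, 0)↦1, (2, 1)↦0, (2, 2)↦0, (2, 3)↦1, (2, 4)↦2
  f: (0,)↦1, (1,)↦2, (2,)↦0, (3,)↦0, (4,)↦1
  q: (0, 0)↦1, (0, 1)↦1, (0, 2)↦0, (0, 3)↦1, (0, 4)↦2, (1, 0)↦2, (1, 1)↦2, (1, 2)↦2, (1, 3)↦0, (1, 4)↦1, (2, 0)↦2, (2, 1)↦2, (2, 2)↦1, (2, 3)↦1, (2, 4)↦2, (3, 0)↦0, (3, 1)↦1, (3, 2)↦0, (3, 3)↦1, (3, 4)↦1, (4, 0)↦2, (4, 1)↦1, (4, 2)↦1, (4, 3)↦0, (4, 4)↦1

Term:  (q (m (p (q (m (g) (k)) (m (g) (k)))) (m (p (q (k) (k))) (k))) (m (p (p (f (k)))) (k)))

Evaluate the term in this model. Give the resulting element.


value = 1

  g = 2
  k = 3
  (m (g) (k)) = m(2, 3) = 1
  g = 2
  k = 3
  (m (g) (k)) = m(2, 3) = 1
  (q (m (g) (k)) (m (g) (k))) = q(1, 1) = 2
  (p (q (m (g) (k)) (m (g) (k)))) = p(2,) = 1
  k = 3
  k = 3
  (q (k) (k)) = q(3, 3) = 1
  (p (q (k) (k))) = p(1,) = 0
  k = 3
  (m (p (q (k) (k))) (k)) = m(0, 3) = 2
  (m (p (q (m (g) (k)) (m (g) (k)))) (m (p (q (k) (k))) (k))) = m(1, 2) = 4
  k = 3
  (f (k)) = f(3,) = 0
  (p (f (k))) = p(0,) = 2
  (p (p (f (k)))) = p(2,) = 1
  k = 3
  (m (p (p (f (k)))) (k)) = m(1, 3) = 4
  (q (m (p (q (m (g) (k)) (m (g) (k)))) (m (p (q (k) (k))) (k))) (m (p (p (f (k)))) (k))) = q(4, 4) = 1


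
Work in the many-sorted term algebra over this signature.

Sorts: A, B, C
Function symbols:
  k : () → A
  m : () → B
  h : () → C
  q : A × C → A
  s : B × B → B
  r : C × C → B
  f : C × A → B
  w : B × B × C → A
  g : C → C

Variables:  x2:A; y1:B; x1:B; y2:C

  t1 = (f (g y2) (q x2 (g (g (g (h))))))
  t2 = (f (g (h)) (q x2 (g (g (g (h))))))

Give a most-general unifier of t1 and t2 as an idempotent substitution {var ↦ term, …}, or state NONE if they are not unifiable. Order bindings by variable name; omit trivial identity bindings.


{y2 ↦ (h)}


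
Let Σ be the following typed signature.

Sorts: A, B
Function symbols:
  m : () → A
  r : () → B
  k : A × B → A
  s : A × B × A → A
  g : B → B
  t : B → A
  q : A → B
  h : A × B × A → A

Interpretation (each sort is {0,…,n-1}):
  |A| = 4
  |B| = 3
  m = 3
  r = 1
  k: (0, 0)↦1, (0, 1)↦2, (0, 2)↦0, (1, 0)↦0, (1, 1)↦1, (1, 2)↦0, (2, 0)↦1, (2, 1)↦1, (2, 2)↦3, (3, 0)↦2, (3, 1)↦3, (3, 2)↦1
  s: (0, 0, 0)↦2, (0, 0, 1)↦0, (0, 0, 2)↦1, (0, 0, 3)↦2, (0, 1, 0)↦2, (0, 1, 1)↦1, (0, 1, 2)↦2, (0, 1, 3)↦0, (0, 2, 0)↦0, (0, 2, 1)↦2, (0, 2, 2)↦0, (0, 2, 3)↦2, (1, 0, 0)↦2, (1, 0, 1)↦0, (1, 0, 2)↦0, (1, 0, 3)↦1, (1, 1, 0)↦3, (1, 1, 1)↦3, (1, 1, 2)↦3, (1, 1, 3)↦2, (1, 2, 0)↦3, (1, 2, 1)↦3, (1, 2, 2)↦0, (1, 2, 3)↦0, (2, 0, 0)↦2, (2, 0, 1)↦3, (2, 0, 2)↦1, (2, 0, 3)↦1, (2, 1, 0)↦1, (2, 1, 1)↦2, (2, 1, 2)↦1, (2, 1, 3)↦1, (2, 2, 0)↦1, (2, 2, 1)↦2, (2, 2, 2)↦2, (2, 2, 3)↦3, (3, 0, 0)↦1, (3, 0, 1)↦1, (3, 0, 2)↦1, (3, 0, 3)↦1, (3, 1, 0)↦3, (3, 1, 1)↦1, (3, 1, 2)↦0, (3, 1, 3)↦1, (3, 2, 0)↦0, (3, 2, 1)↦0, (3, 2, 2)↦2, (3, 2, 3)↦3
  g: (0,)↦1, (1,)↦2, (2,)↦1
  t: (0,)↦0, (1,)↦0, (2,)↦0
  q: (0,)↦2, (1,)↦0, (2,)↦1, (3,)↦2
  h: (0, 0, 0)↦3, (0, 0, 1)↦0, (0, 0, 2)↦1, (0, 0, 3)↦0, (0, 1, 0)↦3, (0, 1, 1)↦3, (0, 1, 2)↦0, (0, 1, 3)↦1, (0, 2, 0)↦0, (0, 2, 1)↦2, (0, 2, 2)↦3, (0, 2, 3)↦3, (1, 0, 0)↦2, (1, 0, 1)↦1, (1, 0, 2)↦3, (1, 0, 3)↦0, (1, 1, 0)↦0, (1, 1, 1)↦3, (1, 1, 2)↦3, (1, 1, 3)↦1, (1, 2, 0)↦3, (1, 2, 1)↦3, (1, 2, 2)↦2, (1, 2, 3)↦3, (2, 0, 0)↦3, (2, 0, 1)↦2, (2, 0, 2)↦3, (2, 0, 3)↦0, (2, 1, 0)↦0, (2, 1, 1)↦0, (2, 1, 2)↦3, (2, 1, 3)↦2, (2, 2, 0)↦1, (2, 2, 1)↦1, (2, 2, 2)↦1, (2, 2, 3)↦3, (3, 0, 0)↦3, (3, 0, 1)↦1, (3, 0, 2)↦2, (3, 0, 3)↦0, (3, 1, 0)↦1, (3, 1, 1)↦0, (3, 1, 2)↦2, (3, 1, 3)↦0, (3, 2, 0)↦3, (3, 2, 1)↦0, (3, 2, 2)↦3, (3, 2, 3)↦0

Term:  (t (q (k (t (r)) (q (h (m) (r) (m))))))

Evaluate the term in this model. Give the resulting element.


value = 0

  r = 1
  (t (r)) = t(1,) = 0
  m = 3
  r = 1
  m = 3
  (h (m) (r) (m)) = h(3, 1, 3) = 0
  (q (h (m) (r) (m))) = q(0,) = 2
  (k (t (r)) (q (h (m) (r) (m)))) = k(0, 2) = 0
  (q (k (t (r)) (q (h (m) (r) (m))))) = q(0,) = 2
  (t (q (k (t (r)) (q (h (m) (r) (m)))))) = t(2,) = 0


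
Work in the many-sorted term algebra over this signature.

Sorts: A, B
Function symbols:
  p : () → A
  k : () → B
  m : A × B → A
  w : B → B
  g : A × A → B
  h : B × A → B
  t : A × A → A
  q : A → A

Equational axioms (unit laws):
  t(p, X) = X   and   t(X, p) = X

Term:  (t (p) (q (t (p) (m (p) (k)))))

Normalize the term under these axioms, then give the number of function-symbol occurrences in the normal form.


size = 4

1. (t (p) (q (t (p) (m (p) (k)))))  →  (q (t (p) (m (p) (k))))
2. (q (t (p) (m (p) (k))))  →  (q (m (p) (k)))
normal form: (q (m (p) (k)))


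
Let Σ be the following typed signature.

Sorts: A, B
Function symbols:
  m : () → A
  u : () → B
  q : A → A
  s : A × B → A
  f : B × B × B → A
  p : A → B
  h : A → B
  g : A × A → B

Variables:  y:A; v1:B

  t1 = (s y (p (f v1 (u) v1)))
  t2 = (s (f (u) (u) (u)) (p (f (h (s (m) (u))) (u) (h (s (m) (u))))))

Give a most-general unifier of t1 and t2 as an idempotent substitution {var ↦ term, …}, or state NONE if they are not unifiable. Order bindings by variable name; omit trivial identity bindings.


{v1 ↦ (h (s (m) (u))), y ↦ (f (u) (u) (u))}


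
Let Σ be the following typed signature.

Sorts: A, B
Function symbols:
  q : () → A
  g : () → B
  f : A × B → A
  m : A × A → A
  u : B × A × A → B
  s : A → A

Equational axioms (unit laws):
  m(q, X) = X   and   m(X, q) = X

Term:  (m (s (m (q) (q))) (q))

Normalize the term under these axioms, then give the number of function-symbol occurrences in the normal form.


1. (m (s (m (q) (q))) (q))  →  (s (m (q) (q)))
2. (s (m (q) (q)))  →  (s (q))
normal form: (s (q))

size = 2


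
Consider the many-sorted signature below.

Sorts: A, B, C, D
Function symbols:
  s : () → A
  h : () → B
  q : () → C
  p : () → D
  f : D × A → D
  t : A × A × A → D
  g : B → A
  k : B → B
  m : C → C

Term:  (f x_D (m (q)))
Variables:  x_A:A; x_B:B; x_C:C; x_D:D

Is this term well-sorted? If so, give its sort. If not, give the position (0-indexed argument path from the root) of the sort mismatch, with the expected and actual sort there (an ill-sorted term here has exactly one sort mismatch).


  x_D : D
    (q) : C
  (m (q)) : C
(f x_D (m (q))) : ✗ arg 1 at [1] has sort C, expected A

ill-sorted at position [1]: expected A, got C


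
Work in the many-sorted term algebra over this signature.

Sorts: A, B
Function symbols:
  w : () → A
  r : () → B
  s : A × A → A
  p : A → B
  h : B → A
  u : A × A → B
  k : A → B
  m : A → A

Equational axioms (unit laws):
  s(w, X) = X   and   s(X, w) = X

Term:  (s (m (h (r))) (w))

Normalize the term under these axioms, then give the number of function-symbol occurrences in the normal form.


1. (s (m (h (r))) (w))  →  (m (h (r)))
normal form: (m (h (r)))

size = 3


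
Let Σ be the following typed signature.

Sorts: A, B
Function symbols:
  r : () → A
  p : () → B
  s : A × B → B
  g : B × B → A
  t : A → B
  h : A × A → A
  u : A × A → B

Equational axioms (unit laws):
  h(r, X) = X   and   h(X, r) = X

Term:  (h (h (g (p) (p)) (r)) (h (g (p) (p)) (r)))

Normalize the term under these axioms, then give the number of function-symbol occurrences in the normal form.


size = 7

1. (h (h (g (p) (p)) (r)) (h (g (p) (p)) (r)))  →  (h (g (p) (p)) (h (g (p) (p)) (r)))
2. (h (g (p) (p)) (h (g (p) (p)) (r)))  →  (h (g (p) (p)) (g (p) (p)))
normal form: (h (g (p) (p)) (g (p) (p)))


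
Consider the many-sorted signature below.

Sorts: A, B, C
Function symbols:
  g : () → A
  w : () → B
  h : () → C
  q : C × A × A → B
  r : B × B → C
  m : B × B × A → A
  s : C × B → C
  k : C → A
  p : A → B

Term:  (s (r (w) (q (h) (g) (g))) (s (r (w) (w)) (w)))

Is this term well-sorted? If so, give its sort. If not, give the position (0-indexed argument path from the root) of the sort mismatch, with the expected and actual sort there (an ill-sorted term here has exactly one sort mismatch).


ill-sorted at position [1]: expected B, got C

    (w) : B
      (h) : C
      (g) : A
      (g) : A
    (q (h) (g) (g)) : B
  (r (w) (q (h) (g) (g))) : C
      (w) : B
      (w) : B
    (r (w) (w)) : C
    (w) : B
  (s (r (w) (w)) (w)) : C
(s (r (w) (q (h) (g) (g))) (s (r (w) (w)) (w))) : ✗ arg 1 at [1] has sort C, expected B
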